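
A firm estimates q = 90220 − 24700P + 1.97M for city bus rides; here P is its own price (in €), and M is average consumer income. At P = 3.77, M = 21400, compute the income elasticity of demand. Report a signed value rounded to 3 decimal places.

1.074

At the given values, q = 90220 − 24700(3.77) + 1.97(21400) = 39259.
∂q/∂M = 1.97.
E = (1.97) × (21400/39259) = 1.07384…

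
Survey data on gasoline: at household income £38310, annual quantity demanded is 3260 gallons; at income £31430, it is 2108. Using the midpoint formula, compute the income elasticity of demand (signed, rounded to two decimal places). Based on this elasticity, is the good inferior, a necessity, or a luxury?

%ΔQ = (2108 − 3260)/[( 3260 + 2108)/2] = -1152/2684 = -0.429210…
%ΔIncome = (31430 − 38310)/[( 38310 + 31430)/2] = -6880/34870 = -0.197304…
E_income = (-1152/2684) / (-6880/34870) = 2.1753…
E_income > 1 ⇒ normal good, luxury.

2.18; luxury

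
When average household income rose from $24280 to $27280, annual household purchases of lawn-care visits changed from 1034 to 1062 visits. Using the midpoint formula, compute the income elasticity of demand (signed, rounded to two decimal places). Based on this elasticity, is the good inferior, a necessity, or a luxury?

%ΔQ = (1062 − 1034)/[( 1034 + 1062)/2] = 28/1048 = 0.026717…
%ΔIncome = (27280 − 24280)/[( 24280 + 27280)/2] = 3000/25780 = 0.116369…
E_income = (28/1048) / (3000/25780) = 0.2295…
0 < E_income < 1 ⇒ normal good, necessity.

0.23; necessity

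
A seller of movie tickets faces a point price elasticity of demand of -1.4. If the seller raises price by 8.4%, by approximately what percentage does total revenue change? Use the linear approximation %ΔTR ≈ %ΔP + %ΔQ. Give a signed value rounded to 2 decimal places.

%ΔQ ≈ Ed × %ΔP = (-1.4) × (+8.4%) = -11.7600%
%ΔTR ≈ %ΔP + %ΔQ = (+8.4%) + (-11.7600%) = -3.3600%

-3.36%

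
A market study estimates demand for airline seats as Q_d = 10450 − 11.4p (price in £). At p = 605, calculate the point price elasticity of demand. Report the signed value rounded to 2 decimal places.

dQ_d/dp = −11.4. At p = 605, Q_d = 10450 − 11.4(605) = 3553.
Ed = (dQ_d/dp)·(p/Q_d) = −11.4 × (605/3553) = -1.9411…

-1.94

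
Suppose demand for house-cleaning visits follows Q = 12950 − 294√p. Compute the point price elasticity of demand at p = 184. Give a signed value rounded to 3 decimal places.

dQ/dp = −294/(2√p) = -10.837. At p = 184, Q = 8961.99.
Ed = (dQ/dp)·(p/Q) = (-10.837) × (184/8961.99) = -0.22249…

-0.222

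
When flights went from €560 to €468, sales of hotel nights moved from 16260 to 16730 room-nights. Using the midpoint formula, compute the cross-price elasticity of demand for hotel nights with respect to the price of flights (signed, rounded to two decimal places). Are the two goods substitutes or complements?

-0.16; complements

%ΔQ_{hotel nights} = (16730 − 16260)/avg = 470/16495 = 0.028493…
%ΔP_{flights} = (468 − 560)/avg = -92/514 = -0.178988…
E_cross = (470/16495) / (-92/514) = -0.1591…
E_cross < 0 ⇒ the goods are complements.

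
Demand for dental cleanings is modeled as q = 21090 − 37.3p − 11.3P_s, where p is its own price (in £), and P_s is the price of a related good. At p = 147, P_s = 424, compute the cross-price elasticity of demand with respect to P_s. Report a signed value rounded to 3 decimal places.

At the given values, q = 21090 − 37.3(147) − 11.3(424) = 10815.7.
∂q/∂P_s = -11.3.
E = (-11.3) × (424/10815.7) = -0.44298…

-0.443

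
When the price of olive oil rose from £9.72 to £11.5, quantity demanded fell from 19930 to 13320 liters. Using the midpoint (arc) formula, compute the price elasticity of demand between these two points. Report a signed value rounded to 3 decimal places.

-2.370

%ΔQ = (13320 − 19930) / [(19930 + 13320)/2] = -6610/16625 = -0.397593…
%ΔP = (11.5 − 9.72) / [(9.72 + 11.5)/2] = 1.78/10.61 = 0.167766…
Arc Ed = %ΔQ / %ΔP = (-6610/16625) / (1.78/10.61) = -2.36992…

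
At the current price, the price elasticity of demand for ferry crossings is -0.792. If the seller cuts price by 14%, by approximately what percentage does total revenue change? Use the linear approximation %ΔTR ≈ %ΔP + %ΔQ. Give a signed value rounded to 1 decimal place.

-2.9%

%ΔQ ≈ Ed × %ΔP = (-0.792) × (-14%) = +11.0880%
%ΔTR ≈ %ΔP + %ΔQ = (-14%) + (+11.0880%) = -2.9120%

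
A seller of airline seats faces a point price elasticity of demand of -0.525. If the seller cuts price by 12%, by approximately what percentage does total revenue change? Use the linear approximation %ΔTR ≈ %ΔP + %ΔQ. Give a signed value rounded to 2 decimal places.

%ΔQ ≈ Ed × %ΔP = (-0.525) × (-12%) = +6.3000%
%ΔTR ≈ %ΔP + %ΔQ = (-12%) + (+6.3000%) = -5.7000%

-5.70%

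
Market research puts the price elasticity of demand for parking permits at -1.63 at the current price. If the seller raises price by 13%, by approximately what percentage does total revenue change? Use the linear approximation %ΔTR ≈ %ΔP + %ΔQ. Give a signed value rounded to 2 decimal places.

%ΔQ ≈ Ed × %ΔP = (-1.63) × (+13%) = -21.1900%
%ΔTR ≈ %ΔP + %ΔQ = (+13%) + (-21.1900%) = -8.1900%

-8.19%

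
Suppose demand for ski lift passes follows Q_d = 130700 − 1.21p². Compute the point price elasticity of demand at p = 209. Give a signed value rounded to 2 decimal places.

dQ_d/dp = −2·1.21·p = -505.78. At p = 209, Q_d = 77845.99.
Ed = (dQ_d/dp)·(p/Q_d) = (-505.78) × (209/77845.99) = -1.3579…

-1.36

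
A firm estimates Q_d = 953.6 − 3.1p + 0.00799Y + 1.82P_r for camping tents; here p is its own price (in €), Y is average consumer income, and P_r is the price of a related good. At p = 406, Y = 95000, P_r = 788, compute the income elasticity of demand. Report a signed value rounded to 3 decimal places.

At the given values, Q_d = 953.6 − 3.1(406) + 0.00799(95000) + 1.82(788) = 1888.21.
∂Q_d/∂Y = 0.00799.
E = (0.00799) × (95000/1888.21) = 0.40199…

0.402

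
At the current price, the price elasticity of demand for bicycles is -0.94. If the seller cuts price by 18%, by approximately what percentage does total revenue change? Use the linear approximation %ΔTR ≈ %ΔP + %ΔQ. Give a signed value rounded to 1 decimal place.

-1.1%

%ΔQ ≈ Ed × %ΔP = (-0.94) × (-18%) = +16.9200%
%ΔTR ≈ %ΔP + %ΔQ = (-18%) + (+16.9200%) = -1.0800%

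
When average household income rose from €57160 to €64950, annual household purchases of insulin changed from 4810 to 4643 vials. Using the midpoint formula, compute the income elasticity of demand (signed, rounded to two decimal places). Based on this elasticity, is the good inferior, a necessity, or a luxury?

-0.28; inferior

%ΔQ = (4643 − 4810)/[( 4810 + 4643)/2] = -167/4726.5 = -0.035332…
%ΔIncome = (64950 − 57160)/[( 57160 + 64950)/2] = 7790/61055 = 0.127589…
E_income = (-167/4726.5) / (7790/61055) = -0.2769…
E_income < 0 ⇒ inferior good.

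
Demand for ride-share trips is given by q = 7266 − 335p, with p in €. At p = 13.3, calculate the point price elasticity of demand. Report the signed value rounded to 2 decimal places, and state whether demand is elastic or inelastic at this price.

dq/dp = −335. At p = 13.3, q = 7266 − 335(13.3) = 2810.5.
Ed = (dq/dp)·(p/q) = −335 × (13.3/2810.5) = -1.5853…
|Ed| = 1.59 > 1, so demand is elastic.

-1.59; elastic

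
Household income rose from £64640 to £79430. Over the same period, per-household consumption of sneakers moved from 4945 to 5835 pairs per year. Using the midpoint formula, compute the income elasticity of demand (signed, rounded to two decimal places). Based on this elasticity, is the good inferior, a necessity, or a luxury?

%ΔQ = (5835 − 4945)/[( 4945 + 5835)/2] = 890/5390 = 0.165120…
%ΔIncome = (79430 − 64640)/[( 64640 + 79430)/2] = 14790/72035 = 0.205316…
E_income = (890/5390) / (14790/72035) = 0.8042…
0 < E_income < 1 ⇒ normal good, necessity.

0.80; necessity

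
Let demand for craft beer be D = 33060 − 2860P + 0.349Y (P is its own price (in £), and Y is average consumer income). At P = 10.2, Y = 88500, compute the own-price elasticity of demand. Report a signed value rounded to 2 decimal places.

At the given values, D = 33060 − 2860(10.2) + 0.349(88500) = 34774.5.
∂D/∂P = −2860.
E = (-2860) × (10.2/34774.5) = -0.8388…

-0.84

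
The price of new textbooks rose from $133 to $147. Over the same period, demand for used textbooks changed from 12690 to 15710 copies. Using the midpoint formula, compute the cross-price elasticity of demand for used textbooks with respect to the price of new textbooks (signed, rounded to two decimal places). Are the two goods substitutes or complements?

2.13; substitutes

%ΔQ_{used textbooks} = (15710 − 12690)/avg = 3020/14200 = 0.212676…
%ΔP_{new textbooks} = (147 − 133)/avg = 14/140 = 0.1
E_cross = (3020/14200) / (14/140) = 2.1267…
E_cross > 0 ⇒ the goods are substitutes.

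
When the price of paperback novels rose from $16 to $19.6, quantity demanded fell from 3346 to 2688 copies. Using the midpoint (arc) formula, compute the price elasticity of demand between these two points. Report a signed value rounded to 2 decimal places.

%ΔQ = (2688 − 3346) / [(3346 + 2688)/2] = -658/3017 = -0.218097…
%ΔP = (19.6 − 16) / [(16 + 19.6)/2] = 3.6/17.8 = 0.202247…
Arc Ed = %ΔQ / %ΔP = (-658/3017) / (3.6/17.8) = -1.0783…

-1.08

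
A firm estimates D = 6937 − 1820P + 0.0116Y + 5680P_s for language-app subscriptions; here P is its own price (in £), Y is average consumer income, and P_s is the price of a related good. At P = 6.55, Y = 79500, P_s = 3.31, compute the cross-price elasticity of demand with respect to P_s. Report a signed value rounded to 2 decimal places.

At the given values, D = 6937 − 1820(6.55) + 0.0116(79500) + 5680(3.31) = 14739.
∂D/∂P_s = 5680.
E = (5680) × (3.31/14739) = 1.2755…

1.28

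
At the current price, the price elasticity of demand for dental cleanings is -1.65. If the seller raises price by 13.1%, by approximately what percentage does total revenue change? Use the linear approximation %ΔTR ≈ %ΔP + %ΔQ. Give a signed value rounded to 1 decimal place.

-8.5%

%ΔQ ≈ Ed × %ΔP = (-1.65) × (+13.1%) = -21.6150%
%ΔTR ≈ %ΔP + %ΔQ = (+13.1%) + (-21.6150%) = -8.5150%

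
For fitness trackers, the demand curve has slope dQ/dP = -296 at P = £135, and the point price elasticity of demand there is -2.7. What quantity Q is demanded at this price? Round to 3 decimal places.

14800.000

Ed = (dQ/dP)·(P/Q) ⇒ Q = (dQ/dP)·P/Ed = (-296)·135/(-2.7) = 14800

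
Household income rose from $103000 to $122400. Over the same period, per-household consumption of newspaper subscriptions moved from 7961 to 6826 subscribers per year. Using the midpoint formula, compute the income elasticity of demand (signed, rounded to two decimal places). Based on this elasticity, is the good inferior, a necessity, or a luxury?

-0.89; inferior

%ΔQ = (6826 − 7961)/[( 7961 + 6826)/2] = -1135/7393.5 = -0.153513…
%ΔIncome = (122400 − 103000)/[( 103000 + 122400)/2] = 19400/112700 = 0.172138…
E_income = (-1135/7393.5) / (19400/112700) = -0.8918…
E_income < 0 ⇒ inferior good.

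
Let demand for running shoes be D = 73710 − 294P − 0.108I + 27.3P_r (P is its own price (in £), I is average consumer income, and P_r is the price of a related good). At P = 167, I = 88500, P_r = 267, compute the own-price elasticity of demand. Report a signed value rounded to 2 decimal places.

-2.20

At the given values, D = 73710 − 294(167) − 0.108(88500) + 27.3(267) = 22343.1.
∂D/∂P = −294.
E = (-294) × (167/22343.1) = -2.1974…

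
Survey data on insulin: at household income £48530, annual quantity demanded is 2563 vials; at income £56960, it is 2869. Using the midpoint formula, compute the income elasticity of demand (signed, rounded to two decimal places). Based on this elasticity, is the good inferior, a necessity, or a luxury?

%ΔQ = (2869 − 2563)/[( 2563 + 2869)/2] = 306/2716 = 0.112665…
%ΔIncome = (56960 − 48530)/[( 48530 + 56960)/2] = 8430/52745 = 0.159825…
E_income = (306/2716) / (8430/52745) = 0.7049…
0 < E_income < 1 ⇒ normal good, necessity.

0.70; necessity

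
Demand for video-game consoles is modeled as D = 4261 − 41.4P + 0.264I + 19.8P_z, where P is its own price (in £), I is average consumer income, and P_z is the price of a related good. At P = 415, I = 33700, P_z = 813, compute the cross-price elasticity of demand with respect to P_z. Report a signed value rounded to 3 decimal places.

1.333

At the given values, D = 4261 − 41.4(415) + 0.264(33700) + 19.8(813) = 12074.2.
∂D/∂P_z = 19.8.
E = (19.8) × (813/12074.2) = 1.33320…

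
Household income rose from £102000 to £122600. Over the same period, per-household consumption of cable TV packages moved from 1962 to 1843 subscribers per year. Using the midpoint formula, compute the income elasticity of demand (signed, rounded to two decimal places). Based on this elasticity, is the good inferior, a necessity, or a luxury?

-0.34; inferior

%ΔQ = (1843 − 1962)/[( 1962 + 1843)/2] = -119/1902.5 = -0.062549…
%ΔIncome = (122600 − 102000)/[( 102000 + 122600)/2] = 20600/112300 = 0.183437…
E_income = (-119/1902.5) / (20600/112300) = -0.3409…
E_income < 0 ⇒ inferior good.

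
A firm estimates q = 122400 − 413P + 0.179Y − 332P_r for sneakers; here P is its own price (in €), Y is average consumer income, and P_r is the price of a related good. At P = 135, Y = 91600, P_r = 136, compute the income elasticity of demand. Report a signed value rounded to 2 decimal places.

At the given values, q = 122400 − 413(135) + 0.179(91600) − 332(136) = 37889.4.
∂q/∂Y = 0.179.
E = (0.179) × (91600/37889.4) = 0.4327…

0.43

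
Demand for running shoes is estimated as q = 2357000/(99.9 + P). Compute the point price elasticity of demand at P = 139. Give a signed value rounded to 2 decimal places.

-0.58

dq/dP = −2357000/(99.9 + P)² = -41.2978. At P = 139, q = 9866.05.
Ed = (dq/dP)·(P/q) = (-41.2978) × (139/9866.05) = -0.5818…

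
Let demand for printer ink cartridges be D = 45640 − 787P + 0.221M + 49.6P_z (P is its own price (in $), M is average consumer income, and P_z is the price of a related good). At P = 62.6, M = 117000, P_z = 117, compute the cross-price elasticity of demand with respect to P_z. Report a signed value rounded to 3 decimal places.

At the given values, D = 45640 − 787(62.6) + 0.221(117000) + 49.6(117) = 28034.
∂D/∂P_z = 49.6.
E = (49.6) × (117/28034) = 0.20700…

0.207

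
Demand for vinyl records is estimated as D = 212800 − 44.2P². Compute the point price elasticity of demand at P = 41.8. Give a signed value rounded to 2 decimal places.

-1.14

dD/dP = −2·44.2·P = -3695.12. At P = 41.8, D = 135571.992.
Ed = (dD/dP)·(P/D) = (-3695.12) × (41.8/135571.992) = -1.1392…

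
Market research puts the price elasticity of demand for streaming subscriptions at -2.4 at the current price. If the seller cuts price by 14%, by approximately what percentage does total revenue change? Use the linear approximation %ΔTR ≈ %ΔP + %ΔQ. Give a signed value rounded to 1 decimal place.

%ΔQ ≈ Ed × %ΔP = (-2.4) × (-14%) = +33.6000%
%ΔTR ≈ %ΔP + %ΔQ = (-14%) + (+33.6000%) = +19.6000%

+19.6%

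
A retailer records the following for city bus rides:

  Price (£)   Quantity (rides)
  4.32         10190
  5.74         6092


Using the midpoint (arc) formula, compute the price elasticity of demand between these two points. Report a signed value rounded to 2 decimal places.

-1.78

%ΔQ = (6092 − 10190) / [(10190 + 6092)/2] = -4098/8141 = -0.503377…
%ΔP = (5.74 − 4.32) / [(4.32 + 5.74)/2] = 1.42/5.03 = 0.282306…
Arc Ed = %ΔQ / %ΔP = (-4098/8141) / (1.42/5.03) = -1.7830…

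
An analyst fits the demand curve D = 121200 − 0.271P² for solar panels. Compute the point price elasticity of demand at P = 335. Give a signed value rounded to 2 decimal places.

dD/dP = −2·0.271·P = -181.57. At P = 335, D = 90787.025.
Ed = (dD/dP)·(P/D) = (-181.57) × (335/90787.025) = -0.6699…

-0.67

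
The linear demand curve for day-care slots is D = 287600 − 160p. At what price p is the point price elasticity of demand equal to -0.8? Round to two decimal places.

Ed = −160p/(287600 − 160p). Set this equal to -0.8:
160p = 0.8·(287600 − 160p) ⇒ 160p(1 + 0.8) = 0.8·287600
p = 0.8·287600 / (160·1.8) = 798.8888…

798.89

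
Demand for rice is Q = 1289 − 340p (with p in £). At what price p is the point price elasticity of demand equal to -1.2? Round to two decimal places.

Ed = −340p/(1289 − 340p). Set this equal to -1.2:
340p = 1.2·(1289 − 340p) ⇒ 340p(1 + 1.2) = 1.2·1289
p = 1.2·1289 / (340·2.2) = 2.0679…

2.07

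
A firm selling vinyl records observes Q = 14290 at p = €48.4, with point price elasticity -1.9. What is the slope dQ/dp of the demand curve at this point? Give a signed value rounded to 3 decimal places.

Ed = (dQ/dp)·(p/Q) ⇒ dQ/dp = Ed·Q/p = (-1.9)·14290/48.4 = -560.97107…

-560.971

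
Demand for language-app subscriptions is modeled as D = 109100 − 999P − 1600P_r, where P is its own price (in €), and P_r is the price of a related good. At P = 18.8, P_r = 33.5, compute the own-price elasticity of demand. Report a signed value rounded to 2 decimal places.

At the given values, D = 109100 − 999(18.8) − 1600(33.5) = 36718.8.
∂D/∂P = −999.
E = (-999) × (18.8/36718.8) = -0.5114…

-0.51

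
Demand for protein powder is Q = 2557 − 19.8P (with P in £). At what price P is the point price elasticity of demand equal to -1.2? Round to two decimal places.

70.44

Ed = −19.8P/(2557 − 19.8P). Set this equal to -1.2:
19.8P = 1.2·(2557 − 19.8P) ⇒ 19.8P(1 + 1.2) = 1.2·2557
P = 1.2·2557 / (19.8·2.2) = 70.4407…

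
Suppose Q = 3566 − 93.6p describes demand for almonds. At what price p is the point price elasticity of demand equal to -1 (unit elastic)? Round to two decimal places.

Ed = −93.6p/(3566 − 93.6p). Set this equal to -1:
93.6p = 1·(3566 − 93.6p) ⇒ 93.6p(1 + 1) = 1·3566
p = 1·3566 / (93.6·2) = 19.0491…

19.05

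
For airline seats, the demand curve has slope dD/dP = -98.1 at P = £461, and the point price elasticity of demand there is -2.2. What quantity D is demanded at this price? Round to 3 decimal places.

Ed = (dD/dP)·(P/D) ⇒ D = (dD/dP)·P/Ed = (-98.1)·461/(-2.2) = 20556.40909…

20556.409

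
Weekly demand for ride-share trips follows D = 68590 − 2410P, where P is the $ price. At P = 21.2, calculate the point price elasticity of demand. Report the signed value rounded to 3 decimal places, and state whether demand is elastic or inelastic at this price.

-2.920; elastic

dD/dP = −2410. At P = 21.2, D = 68590 − 2410(21.2) = 17498.
Ed = (dD/dP)·(P/D) = −2410 × (21.2/17498) = -2.91987…
|Ed| = 2.920 > 1, so demand is elastic.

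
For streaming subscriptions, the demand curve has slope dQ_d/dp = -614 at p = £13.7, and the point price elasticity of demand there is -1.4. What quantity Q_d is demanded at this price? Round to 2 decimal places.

6008.43

Ed = (dQ_d/dp)·(p/Q_d) ⇒ Q_d = (dQ_d/dp)·p/Ed = (-614)·13.7/(-1.4) = 6008.4285…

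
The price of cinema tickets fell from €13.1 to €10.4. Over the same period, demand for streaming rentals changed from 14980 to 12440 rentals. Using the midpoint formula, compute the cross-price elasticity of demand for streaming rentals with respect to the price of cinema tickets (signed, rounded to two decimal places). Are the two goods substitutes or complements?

0.81; substitutes

%ΔQ_{streaming rentals} = (12440 − 14980)/avg = -2540/13710 = -0.185266…
%ΔP_{cinema tickets} = (10.4 − 13.1)/avg = -2.7/11.75 = -0.229787…
E_cross = (-2540/13710) / (-2.7/11.75) = 0.8062…
E_cross > 0 ⇒ the goods are substitutes.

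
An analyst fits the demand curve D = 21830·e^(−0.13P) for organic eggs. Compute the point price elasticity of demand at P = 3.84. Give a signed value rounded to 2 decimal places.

dD/dP = −0.13·D = -1722.65. At P = 3.84, D = 13251.2.
Ed = (dD/dP)·(P/D) = (-1722.65) × (3.84/13251.2) = -0.4992

-0.50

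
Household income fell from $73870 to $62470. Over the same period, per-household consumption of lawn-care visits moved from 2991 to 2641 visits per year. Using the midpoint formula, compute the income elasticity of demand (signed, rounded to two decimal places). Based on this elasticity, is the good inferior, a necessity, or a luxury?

0.74; necessity

%ΔQ = (2641 − 2991)/[( 2991 + 2641)/2] = -350/2816 = -0.124289…
%ΔIncome = (62470 − 73870)/[( 73870 + 62470)/2] = -11400/68170 = -0.167228…
E_income = (-350/2816) / (-11400/68170) = 0.7432…
0 < E_income < 1 ⇒ normal good, necessity.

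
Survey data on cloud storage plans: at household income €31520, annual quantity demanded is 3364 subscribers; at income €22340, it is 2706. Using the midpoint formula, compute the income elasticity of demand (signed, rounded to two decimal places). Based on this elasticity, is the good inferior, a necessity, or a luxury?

0.64; necessity

%ΔQ = (2706 − 3364)/[( 3364 + 2706)/2] = -658/3035 = -0.216803…
%ΔIncome = (22340 − 31520)/[( 31520 + 22340)/2] = -9180/26930 = -0.340883…
E_income = (-658/3035) / (-9180/26930) = 0.6360…
0 < E_income < 1 ⇒ normal good, necessity.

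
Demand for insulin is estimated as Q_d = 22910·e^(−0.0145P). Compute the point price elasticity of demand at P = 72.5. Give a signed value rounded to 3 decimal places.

-1.051

dQ_d/dP = −0.0145·Q_d = -116.102. At P = 72.5, Q_d = 8007.06.
Ed = (dQ_d/dP)·(P/Q_d) = (-116.102) × (72.5/8007.06) = -1.05125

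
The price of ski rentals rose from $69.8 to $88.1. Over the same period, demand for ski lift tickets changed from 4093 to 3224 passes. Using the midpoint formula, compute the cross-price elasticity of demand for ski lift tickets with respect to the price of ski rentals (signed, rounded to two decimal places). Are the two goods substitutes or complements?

%ΔQ_{ski lift tickets} = (3224 − 4093)/avg = -869/3658.5 = -0.237529…
%ΔP_{ski rentals} = (88.1 − 69.8)/avg = 18.3/78.95 = 0.231792…
E_cross = (-869/3658.5) / (18.3/78.95) = -1.0247…
E_cross < 0 ⇒ the goods are complements.

-1.02; complements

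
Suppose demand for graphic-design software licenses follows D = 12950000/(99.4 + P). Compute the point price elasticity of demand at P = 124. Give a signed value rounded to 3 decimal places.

-0.555

dD/dP = −12950000/(99.4 + P)² = -259.48. At P = 124, D = 57967.8.
Ed = (dD/dP)·(P/D) = (-259.48) × (124/57967.8) = -0.55505…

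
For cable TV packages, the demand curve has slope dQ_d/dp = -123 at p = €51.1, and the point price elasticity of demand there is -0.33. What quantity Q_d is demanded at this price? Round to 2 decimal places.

Ed = (dQ_d/dp)·(p/Q_d) ⇒ Q_d = (dQ_d/dp)·p/Ed = (-123)·51.1/(-0.33) = 19046.3636…

19046.36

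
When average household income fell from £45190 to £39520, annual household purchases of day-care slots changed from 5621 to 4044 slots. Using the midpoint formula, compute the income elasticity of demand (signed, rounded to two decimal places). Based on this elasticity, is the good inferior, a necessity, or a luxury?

2.44; luxury

%ΔQ = (4044 − 5621)/[( 5621 + 4044)/2] = -1577/4832.5 = -0.326332…
%ΔIncome = (39520 − 45190)/[( 45190 + 39520)/2] = -5670/42355 = -0.133868…
E_income = (-1577/4832.5) / (-5670/42355) = 2.4377…
E_income > 1 ⇒ normal good, luxury.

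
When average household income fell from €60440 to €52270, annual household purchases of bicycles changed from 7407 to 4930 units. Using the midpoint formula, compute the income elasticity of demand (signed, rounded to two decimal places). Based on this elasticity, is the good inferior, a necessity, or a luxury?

%ΔQ = (4930 − 7407)/[( 7407 + 4930)/2] = -2477/6168.5 = -0.401556…
%ΔIncome = (52270 − 60440)/[( 60440 + 52270)/2] = -8170/56355 = -0.144973…
E_income = (-2477/6168.5) / (-8170/56355) = 2.7698…
E_income > 1 ⇒ normal good, luxury.

2.77; luxury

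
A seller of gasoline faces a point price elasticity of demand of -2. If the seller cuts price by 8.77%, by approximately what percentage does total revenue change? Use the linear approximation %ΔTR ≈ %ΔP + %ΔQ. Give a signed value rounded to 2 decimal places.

%ΔQ ≈ Ed × %ΔP = (-2) × (-8.77%) = +17.5400%
%ΔTR ≈ %ΔP + %ΔQ = (-8.77%) + (+17.5400%) = +8.7700%

+8.77%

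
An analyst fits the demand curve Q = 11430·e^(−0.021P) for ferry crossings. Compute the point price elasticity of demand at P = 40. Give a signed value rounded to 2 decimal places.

-0.84

dQ/dP = −0.021·Q = -103.623. At P = 40, Q = 4934.45.
Ed = (dQ/dP)·(P/Q) = (-103.623) × (40/4934.45) = -0.84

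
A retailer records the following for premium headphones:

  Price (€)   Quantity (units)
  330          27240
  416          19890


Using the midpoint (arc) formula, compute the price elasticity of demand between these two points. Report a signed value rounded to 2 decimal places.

-1.35

%ΔQ = (19890 − 27240) / [(27240 + 19890)/2] = -7350/23565 = -0.311903…
%ΔP = (416 − 330) / [(330 + 416)/2] = 86/373 = 0.230563…
Arc Ed = %ΔQ / %ΔP = (-7350/23565) / (86/373) = -1.3527…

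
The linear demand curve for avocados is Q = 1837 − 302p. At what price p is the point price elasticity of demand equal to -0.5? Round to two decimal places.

Ed = −302p/(1837 − 302p). Set this equal to -0.5:
302p = 0.5·(1837 − 302p) ⇒ 302p(1 + 0.5) = 0.5·1837
p = 0.5·1837 / (302·1.5) = 2.0275…

2.03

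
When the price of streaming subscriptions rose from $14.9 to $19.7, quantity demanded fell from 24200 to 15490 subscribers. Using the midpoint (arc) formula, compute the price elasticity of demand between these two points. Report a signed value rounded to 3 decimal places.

-1.582

%ΔQ = (15490 − 24200) / [(24200 + 15490)/2] = -8710/19845 = -0.438901…
%ΔP = (19.7 − 14.9) / [(14.9 + 19.7)/2] = 4.8/17.3 = 0.277456…
Arc Ed = %ΔQ / %ΔP = (-8710/19845) / (4.8/17.3) = -1.58187…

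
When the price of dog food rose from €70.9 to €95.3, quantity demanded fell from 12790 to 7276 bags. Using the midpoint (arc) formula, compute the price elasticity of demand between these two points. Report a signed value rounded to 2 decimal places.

-1.87

%ΔQ = (7276 − 12790) / [(12790 + 7276)/2] = -5514/10033 = -0.549586…
%ΔP = (95.3 − 70.9) / [(70.9 + 95.3)/2] = 24.4/83.1 = 0.293622…
Arc Ed = %ΔQ / %ΔP = (-5514/10033) / (24.4/83.1) = -1.8717…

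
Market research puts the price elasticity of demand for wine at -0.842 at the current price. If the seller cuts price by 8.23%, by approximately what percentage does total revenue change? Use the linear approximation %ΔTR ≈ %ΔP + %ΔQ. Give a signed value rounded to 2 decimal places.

%ΔQ ≈ Ed × %ΔP = (-0.842) × (-8.23%) = +6.9297%
%ΔTR ≈ %ΔP + %ΔQ = (-8.23%) + (+6.9297%) = -1.3003%

-1.30%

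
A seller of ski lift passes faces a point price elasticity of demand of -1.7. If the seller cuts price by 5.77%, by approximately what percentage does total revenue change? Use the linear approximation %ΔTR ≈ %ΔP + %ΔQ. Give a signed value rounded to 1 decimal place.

+4.0%

%ΔQ ≈ Ed × %ΔP = (-1.7) × (-5.77%) = +9.8090%
%ΔTR ≈ %ΔP + %ΔQ = (-5.77%) + (+9.8090%) = +4.0390%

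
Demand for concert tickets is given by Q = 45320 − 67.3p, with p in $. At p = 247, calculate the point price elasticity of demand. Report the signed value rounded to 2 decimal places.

dQ/dp = −67.3. At p = 247, Q = 45320 − 67.3(247) = 28696.9.
Ed = (dQ/dp)·(p/Q) = −67.3 × (247/28696.9) = -0.5792…

-0.58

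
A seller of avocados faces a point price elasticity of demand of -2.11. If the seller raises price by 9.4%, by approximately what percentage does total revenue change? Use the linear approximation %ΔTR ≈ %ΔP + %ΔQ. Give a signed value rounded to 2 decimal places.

-10.43%

%ΔQ ≈ Ed × %ΔP = (-2.11) × (+9.4%) = -19.8340%
%ΔTR ≈ %ΔP + %ΔQ = (+9.4%) + (-19.8340%) = -10.4340%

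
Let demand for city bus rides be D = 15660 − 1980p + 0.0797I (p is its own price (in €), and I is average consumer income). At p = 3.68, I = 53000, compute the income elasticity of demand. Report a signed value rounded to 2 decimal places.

At the given values, D = 15660 − 1980(3.68) + 0.0797(53000) = 12597.7.
∂D/∂I = 0.0797.
E = (0.0797) × (53000/12597.7) = 0.3353…

0.34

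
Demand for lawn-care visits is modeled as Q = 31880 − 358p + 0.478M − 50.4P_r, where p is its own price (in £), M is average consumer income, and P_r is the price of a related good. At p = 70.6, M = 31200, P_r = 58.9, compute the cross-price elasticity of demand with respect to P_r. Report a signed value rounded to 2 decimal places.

-0.16

At the given values, Q = 31880 − 358(70.6) + 0.478(31200) − 50.4(58.9) = 18550.24.
∂Q/∂P_r = -50.4.
E = (-50.4) × (58.9/18550.24) = -0.1600…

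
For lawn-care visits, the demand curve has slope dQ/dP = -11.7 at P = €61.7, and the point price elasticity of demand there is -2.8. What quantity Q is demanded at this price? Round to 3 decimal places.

Ed = (dQ/dP)·(P/Q) ⇒ Q = (dQ/dP)·P/Ed = (-11.7)·61.7/(-2.8) = 257.81785…

257.818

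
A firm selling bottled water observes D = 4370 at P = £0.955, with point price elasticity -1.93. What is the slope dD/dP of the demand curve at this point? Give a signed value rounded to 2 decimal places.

-8831.52

Ed = (dD/dP)·(P/D) ⇒ dD/dP = Ed·D/P = (-1.93)·4370/0.955 = -8831.5183…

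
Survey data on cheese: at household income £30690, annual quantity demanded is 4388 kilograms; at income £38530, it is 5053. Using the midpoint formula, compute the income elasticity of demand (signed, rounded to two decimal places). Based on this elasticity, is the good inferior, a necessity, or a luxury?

0.62; necessity

%ΔQ = (5053 − 4388)/[( 4388 + 5053)/2] = 665/4720.5 = 0.140874…
%ΔIncome = (38530 − 30690)/[( 30690 + 38530)/2] = 7840/34610 = 0.226524…
E_income = (665/4720.5) / (7840/34610) = 0.6218…
0 < E_income < 1 ⇒ normal good, necessity.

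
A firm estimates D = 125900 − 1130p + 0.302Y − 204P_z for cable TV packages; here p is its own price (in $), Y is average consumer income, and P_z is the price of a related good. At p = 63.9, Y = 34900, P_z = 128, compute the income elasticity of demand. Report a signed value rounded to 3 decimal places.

At the given values, D = 125900 − 1130(63.9) + 0.302(34900) − 204(128) = 38120.8.
∂D/∂Y = 0.302.
E = (0.302) × (34900/38120.8) = 0.27648…

0.276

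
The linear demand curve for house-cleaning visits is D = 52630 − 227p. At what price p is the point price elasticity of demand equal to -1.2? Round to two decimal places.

126.46

Ed = −227p/(52630 − 227p). Set this equal to -1.2:
227p = 1.2·(52630 − 227p) ⇒ 227p(1 + 1.2) = 1.2·52630
p = 1.2·52630 / (227·2.2) = 126.4637…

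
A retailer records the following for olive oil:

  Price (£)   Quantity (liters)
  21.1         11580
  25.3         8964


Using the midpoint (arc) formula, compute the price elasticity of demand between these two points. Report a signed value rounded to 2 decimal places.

%ΔQ = (8964 − 11580) / [(11580 + 8964)/2] = -2616/10272 = -0.254672…
%ΔP = (25.3 − 21.1) / [(21.1 + 25.3)/2] = 4.2/23.2 = 0.181034…
Arc Ed = %ΔQ / %ΔP = (-2616/10272) / (4.2/23.2) = -1.4067…

-1.41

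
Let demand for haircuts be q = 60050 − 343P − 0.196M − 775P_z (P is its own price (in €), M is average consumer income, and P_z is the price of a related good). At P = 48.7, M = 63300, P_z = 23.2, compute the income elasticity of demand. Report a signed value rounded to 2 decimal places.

-0.96

At the given values, q = 60050 − 343(48.7) − 0.196(63300) − 775(23.2) = 12959.1.
∂q/∂M = -0.196.
E = (-0.196) × (63300/12959.1) = -0.9573…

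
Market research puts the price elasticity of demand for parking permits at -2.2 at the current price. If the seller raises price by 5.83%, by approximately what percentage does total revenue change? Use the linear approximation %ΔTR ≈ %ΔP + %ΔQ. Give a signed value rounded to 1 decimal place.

-7.0%

%ΔQ ≈ Ed × %ΔP = (-2.2) × (+5.83%) = -12.8260%
%ΔTR ≈ %ΔP + %ΔQ = (+5.83%) + (-12.8260%) = -6.9960%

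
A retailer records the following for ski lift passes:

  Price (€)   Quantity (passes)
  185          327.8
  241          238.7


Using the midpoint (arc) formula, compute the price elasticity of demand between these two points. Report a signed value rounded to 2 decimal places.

-1.20

%ΔQ = (238.7 − 327.8) / [(327.8 + 238.7)/2] = -89.1/283.25 = -0.314563…
%ΔP = (241 − 185) / [(185 + 241)/2] = 56/213 = 0.262910…
Arc Ed = %ΔQ / %ΔP = (-89.1/283.25) / (56/213) = -1.1964…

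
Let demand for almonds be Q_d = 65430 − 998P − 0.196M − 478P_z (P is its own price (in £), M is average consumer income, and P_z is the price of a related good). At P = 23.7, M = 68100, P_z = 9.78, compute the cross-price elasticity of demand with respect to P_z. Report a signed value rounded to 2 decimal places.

-0.20

At the given values, Q_d = 65430 − 998(23.7) − 0.196(68100) − 478(9.78) = 23754.96.
∂Q_d/∂P_z = -478.
E = (-478) × (9.78/23754.96) = -0.1967…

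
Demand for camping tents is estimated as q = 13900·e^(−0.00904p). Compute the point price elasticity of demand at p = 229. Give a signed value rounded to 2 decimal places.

-2.07

dq/dp = −0.00904·q = -15.8535. At p = 229, q = 1753.7.
Ed = (dq/dp)·(p/q) = (-15.8535) × (229/1753.7) = -2.0701…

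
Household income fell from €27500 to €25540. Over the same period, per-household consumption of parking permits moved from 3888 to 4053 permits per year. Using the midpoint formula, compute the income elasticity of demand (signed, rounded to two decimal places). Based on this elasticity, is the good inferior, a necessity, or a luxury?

%ΔQ = (4053 − 3888)/[( 3888 + 4053)/2] = 165/3970.5 = 0.041556…
%ΔIncome = (25540 − 27500)/[( 27500 + 25540)/2] = -1960/26520 = -0.073906…
E_income = (165/3970.5) / (-1960/26520) = -0.5622…
E_income < 0 ⇒ inferior good.

-0.56; inferior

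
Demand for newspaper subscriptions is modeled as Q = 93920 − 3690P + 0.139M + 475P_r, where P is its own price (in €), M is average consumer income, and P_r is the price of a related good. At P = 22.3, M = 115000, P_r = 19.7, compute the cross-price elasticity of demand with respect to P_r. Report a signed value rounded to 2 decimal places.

At the given values, Q = 93920 − 3690(22.3) + 0.139(115000) + 475(19.7) = 36975.5.
∂Q/∂P_r = 475.
E = (475) × (19.7/36975.5) = 0.2530…

0.25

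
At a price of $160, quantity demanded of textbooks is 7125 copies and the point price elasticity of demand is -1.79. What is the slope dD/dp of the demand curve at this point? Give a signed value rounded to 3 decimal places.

Ed = (dD/dp)·(p/D) ⇒ dD/dp = Ed·D/p = (-1.79)·7125/160 = -79.71093…

-79.711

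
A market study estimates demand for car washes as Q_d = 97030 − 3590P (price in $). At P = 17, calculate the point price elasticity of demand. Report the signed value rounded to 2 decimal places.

-1.70

dQ_d/dP = −3590. At P = 17, Q_d = 97030 − 3590(17) = 36000.
Ed = (dQ_d/dP)·(P/Q_d) = −3590 × (17/36000) = -1.6952…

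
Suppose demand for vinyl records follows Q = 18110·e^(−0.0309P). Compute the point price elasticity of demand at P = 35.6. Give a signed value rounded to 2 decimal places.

-1.10

dQ/dP = −0.0309·Q = -186.267. At P = 35.6, Q = 6028.05.
Ed = (dQ/dP)·(P/Q) = (-186.267) × (35.6/6028.05) = -1.1000…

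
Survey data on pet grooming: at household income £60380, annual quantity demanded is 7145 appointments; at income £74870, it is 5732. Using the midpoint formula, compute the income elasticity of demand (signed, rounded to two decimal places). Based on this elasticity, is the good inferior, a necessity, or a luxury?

-1.02; inferior

%ΔQ = (5732 − 7145)/[( 7145 + 5732)/2] = -1413/6438.5 = -0.219461…
%ΔIncome = (74870 − 60380)/[( 60380 + 74870)/2] = 14490/67625 = 0.214269…
E_income = (-1413/6438.5) / (14490/67625) = -1.0242…
E_income < 0 ⇒ inferior good.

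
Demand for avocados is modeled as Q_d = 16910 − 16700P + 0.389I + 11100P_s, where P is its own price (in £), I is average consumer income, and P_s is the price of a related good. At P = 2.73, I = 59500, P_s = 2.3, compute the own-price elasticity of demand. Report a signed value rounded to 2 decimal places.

-2.28

At the given values, Q_d = 16910 − 16700(2.73) + 0.389(59500) + 11100(2.3) = 19994.5.
∂Q_d/∂P = −16700.
E = (-16700) × (2.73/19994.5) = -2.2801…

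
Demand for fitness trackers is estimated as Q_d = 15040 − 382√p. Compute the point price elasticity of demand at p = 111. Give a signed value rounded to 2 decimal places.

dQ_d/dp = −382/(2√p) = -18.1289. At p = 111, Q_d = 11015.4.
Ed = (dQ_d/dp)·(p/Q_d) = (-18.1289) × (111/11015.4) = -0.1826…

-0.18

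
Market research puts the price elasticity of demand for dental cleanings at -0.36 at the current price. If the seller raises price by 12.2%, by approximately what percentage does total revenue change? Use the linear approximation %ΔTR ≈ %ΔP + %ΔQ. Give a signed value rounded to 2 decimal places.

%ΔQ ≈ Ed × %ΔP = (-0.36) × (+12.2%) = -4.3920%
%ΔTR ≈ %ΔP + %ΔQ = (+12.2%) + (-4.3920%) = +7.8080%

+7.81%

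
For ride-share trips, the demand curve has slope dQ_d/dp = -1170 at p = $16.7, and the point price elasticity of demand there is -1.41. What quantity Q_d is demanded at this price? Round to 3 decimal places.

Ed = (dQ_d/dp)·(p/Q_d) ⇒ Q_d = (dQ_d/dp)·p/Ed = (-1170)·16.7/(-1.41) = 13857.44680…

13857.447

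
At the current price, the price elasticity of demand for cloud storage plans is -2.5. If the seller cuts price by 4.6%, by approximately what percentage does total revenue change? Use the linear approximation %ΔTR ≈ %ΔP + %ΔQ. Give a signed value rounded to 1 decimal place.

+6.9%

%ΔQ ≈ Ed × %ΔP = (-2.5) × (-4.6%) = +11.5000%
%ΔTR ≈ %ΔP + %ΔQ = (-4.6%) + (+11.5000%) = +6.9000%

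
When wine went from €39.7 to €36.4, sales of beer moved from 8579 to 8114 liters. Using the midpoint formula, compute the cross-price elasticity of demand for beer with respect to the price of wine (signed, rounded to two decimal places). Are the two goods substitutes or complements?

0.64; substitutes

%ΔQ_{beer} = (8114 − 8579)/avg = -465/8346.5 = -0.055711…
%ΔP_{wine} = (36.4 − 39.7)/avg = -3.3/38.05 = -0.086727…
E_cross = (-465/8346.5) / (-3.3/38.05) = 0.6423…
E_cross > 0 ⇒ the goods are substitutes.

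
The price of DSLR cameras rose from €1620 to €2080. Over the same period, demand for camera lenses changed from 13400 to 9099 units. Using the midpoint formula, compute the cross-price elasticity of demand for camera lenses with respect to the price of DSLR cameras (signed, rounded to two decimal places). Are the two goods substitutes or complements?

%ΔQ_{camera lenses} = (9099 − 13400)/avg = -4301/11249.5 = -0.382328…
%ΔP_{DSLR cameras} = (2080 − 1620)/avg = 460/1850 = 0.248648…
E_cross = (-4301/11249.5) / (460/1850) = -1.5376…
E_cross < 0 ⇒ the goods are complements.

-1.54; complements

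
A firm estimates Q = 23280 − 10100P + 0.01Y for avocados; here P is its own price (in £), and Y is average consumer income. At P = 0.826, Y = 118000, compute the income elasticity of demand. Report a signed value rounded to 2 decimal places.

0.07

At the given values, Q = 23280 − 10100(0.826) + 0.01(118000) = 16117.4.
∂Q/∂Y = 0.01.
E = (0.01) × (118000/16117.4) = 0.0732…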